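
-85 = -85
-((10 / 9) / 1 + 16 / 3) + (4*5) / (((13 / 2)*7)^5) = -6.44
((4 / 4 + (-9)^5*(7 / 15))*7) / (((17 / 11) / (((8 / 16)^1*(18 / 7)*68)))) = -54559296 / 5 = -10911859.20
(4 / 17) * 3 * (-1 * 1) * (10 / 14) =-60 / 119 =-0.50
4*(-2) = -8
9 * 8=72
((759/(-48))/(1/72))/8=-2277/16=-142.31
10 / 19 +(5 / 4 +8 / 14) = 1249 / 532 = 2.35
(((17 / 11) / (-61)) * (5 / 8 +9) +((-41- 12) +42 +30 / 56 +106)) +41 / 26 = 4301749 / 44408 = 96.87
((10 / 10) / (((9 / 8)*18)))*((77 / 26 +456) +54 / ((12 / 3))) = 24568 / 1053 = 23.33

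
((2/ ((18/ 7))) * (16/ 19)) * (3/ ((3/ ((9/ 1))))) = 112/ 19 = 5.89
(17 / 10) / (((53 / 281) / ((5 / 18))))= 4777 / 1908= 2.50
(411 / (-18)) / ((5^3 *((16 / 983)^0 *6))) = -137 / 4500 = -0.03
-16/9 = -1.78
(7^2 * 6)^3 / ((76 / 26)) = 165179196 / 19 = 8693641.89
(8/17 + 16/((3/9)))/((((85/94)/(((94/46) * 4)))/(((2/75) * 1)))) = 29123456/2492625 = 11.68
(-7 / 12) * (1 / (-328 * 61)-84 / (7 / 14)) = 23529415 / 240096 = 98.00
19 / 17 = 1.12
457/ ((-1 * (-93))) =457/ 93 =4.91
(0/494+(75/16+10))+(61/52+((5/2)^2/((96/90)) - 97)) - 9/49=-3076505/40768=-75.46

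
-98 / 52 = -49 / 26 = -1.88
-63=-63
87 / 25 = 3.48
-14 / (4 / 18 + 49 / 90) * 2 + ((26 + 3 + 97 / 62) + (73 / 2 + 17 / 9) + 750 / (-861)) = 58124468 / 1841679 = 31.56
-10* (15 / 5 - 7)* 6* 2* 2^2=1920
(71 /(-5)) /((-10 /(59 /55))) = 4189 /2750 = 1.52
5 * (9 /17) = 45 /17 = 2.65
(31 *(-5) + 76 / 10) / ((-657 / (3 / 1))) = 737 / 1095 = 0.67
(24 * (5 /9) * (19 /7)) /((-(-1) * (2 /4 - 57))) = -1520 /2373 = -0.64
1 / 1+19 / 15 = 34 / 15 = 2.27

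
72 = 72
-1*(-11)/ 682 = 1/ 62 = 0.02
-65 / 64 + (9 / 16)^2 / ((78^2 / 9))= -175679 / 173056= -1.02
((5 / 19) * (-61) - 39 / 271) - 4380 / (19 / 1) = -246.72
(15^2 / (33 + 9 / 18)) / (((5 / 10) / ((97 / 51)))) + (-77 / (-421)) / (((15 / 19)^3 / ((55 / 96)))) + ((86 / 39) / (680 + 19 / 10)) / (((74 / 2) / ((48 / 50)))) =875187206604634591 / 33972330297765600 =25.76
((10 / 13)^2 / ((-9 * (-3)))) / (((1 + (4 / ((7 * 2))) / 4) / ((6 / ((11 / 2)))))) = 1120 / 50193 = 0.02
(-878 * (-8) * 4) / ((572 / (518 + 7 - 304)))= 119408 / 11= 10855.27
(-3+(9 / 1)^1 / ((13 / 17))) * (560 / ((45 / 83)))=353248 / 39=9057.64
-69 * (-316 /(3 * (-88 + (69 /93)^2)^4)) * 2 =0.00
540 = 540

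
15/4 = 3.75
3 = 3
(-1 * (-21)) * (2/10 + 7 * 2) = 1491/5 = 298.20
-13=-13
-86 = -86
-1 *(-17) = 17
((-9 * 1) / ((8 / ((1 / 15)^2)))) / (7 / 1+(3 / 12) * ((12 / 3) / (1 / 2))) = -0.00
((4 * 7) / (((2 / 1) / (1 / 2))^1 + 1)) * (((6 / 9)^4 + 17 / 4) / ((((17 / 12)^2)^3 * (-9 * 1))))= -41316352 / 120687845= -0.34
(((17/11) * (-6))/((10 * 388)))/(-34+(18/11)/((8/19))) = 51/642625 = 0.00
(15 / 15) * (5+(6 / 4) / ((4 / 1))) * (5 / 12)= 2.24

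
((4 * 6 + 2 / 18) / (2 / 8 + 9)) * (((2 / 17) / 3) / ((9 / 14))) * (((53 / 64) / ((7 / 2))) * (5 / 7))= 8215 / 305694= 0.03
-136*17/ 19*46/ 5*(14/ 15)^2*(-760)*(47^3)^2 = 1797541258394258944/ 225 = 7989072259530039.75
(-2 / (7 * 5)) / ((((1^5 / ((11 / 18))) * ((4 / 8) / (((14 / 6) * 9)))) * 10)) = -11 / 75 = -0.15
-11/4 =-2.75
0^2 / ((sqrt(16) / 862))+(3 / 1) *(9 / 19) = 27 / 19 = 1.42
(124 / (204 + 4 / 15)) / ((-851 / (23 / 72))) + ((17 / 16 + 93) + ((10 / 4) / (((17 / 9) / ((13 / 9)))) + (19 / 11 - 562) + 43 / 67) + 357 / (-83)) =-165505798636859 / 353676530328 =-467.96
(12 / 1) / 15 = 4 / 5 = 0.80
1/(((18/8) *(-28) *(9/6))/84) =-8/9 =-0.89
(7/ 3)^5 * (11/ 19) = 184877/ 4617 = 40.04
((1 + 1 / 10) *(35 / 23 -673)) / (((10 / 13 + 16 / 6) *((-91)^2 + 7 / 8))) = -4416984 / 170164925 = -0.03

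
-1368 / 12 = -114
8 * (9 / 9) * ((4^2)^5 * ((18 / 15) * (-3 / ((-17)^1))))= 150994944 / 85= 1776411.11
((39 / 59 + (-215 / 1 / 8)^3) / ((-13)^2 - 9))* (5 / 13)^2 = -2931720785 / 163364864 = -17.95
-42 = -42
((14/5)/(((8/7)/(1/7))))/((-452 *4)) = -7/36160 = -0.00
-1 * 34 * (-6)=204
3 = 3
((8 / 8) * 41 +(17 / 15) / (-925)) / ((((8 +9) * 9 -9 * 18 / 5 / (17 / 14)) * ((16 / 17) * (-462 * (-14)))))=82199981 / 1541721535200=0.00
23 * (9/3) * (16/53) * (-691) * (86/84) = -5467192/371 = -14736.37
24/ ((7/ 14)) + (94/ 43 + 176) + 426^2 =7813194/ 43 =181702.19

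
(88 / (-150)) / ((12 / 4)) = -44 / 225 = -0.20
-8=-8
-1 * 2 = -2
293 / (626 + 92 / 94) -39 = -1135481 / 29468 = -38.53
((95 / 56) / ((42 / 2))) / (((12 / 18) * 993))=95 / 778512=0.00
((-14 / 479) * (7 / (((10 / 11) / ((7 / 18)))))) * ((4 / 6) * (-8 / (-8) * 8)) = -30184 / 64665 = -0.47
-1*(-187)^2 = -34969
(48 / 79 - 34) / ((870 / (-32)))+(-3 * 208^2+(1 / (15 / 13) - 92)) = -1487797223 / 11455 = -129881.91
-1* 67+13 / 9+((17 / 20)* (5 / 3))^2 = -9151 / 144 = -63.55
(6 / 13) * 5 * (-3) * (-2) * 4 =720 / 13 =55.38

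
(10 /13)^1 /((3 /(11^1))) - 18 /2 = -241 /39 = -6.18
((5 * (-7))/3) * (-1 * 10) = 350/3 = 116.67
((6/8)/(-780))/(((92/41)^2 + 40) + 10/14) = -11767/559866320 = -0.00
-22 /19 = -1.16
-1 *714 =-714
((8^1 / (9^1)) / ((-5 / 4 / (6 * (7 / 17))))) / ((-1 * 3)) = 448 / 765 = 0.59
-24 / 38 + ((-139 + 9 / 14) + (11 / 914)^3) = -14114639283789 / 101552408552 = -138.99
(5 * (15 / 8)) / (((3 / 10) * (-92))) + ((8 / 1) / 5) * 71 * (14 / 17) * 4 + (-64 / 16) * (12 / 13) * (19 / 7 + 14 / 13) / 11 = 151665381547 / 407046640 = 372.60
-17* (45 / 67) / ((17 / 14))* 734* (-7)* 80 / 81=28772800 / 603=47716.09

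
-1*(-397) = 397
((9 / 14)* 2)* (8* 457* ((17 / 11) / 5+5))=24955.76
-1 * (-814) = 814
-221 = -221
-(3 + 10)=-13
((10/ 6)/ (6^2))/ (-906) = -0.00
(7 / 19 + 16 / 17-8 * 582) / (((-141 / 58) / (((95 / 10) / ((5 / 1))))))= 2906699 / 799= 3637.92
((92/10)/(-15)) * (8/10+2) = -644/375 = -1.72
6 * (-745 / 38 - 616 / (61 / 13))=-1049247 / 1159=-905.30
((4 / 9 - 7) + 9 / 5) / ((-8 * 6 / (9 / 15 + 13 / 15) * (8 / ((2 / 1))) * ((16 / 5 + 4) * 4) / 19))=22363 / 933120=0.02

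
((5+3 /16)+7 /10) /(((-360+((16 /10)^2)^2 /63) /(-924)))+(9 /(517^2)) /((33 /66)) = 20819667309633 /1377355185184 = 15.12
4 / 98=2 / 49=0.04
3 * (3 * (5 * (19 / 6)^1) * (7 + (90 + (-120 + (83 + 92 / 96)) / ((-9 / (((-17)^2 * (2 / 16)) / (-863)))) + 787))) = 125212602145 / 994176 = 125946.11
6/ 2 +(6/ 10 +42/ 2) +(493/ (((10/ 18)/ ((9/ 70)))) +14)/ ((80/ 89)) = 4678937/ 28000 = 167.10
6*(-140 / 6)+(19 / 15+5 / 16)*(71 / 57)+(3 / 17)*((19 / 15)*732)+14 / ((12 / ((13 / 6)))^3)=7737775021 / 301397760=25.67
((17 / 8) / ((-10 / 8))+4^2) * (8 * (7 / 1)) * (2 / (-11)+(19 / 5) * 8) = 604968 / 25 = 24198.72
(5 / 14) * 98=35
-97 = -97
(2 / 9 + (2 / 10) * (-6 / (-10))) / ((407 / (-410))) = -574 / 1665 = -0.34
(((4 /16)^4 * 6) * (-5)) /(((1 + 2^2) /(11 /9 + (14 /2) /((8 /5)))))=-403 /3072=-0.13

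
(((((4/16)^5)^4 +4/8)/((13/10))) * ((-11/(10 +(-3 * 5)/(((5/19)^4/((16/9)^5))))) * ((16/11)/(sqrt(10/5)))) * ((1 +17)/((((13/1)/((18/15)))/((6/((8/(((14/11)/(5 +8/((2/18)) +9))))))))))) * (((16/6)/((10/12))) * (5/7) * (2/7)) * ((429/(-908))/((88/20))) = -1643415634625535275625 * sqrt(2)/22934240332873011085132693504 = -0.00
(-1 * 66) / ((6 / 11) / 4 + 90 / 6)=-484 / 111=-4.36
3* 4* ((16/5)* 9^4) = 1259712/5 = 251942.40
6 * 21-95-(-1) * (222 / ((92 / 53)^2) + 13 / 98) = 21734067 / 207368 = 104.81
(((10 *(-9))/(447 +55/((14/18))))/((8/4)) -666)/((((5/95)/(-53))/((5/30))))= 270088477/2416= 111791.59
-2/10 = -1/5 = -0.20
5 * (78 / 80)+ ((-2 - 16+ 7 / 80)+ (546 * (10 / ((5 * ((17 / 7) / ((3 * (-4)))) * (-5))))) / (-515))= -10599113 / 700400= -15.13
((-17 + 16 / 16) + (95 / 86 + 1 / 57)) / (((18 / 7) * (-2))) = 510517 / 176472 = 2.89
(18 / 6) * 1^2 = 3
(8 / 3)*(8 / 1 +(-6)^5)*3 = -62144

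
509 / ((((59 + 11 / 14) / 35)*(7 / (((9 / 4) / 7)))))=2545 / 186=13.68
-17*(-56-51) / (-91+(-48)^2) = 1819 / 2213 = 0.82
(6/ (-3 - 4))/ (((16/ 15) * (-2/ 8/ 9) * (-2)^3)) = -405/ 112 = -3.62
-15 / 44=-0.34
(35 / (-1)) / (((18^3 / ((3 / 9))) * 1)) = -35 / 17496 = -0.00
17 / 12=1.42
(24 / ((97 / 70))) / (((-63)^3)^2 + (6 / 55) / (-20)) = 0.00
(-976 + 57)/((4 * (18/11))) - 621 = -54821/72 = -761.40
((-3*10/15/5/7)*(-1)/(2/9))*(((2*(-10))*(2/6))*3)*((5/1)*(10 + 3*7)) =-5580/7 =-797.14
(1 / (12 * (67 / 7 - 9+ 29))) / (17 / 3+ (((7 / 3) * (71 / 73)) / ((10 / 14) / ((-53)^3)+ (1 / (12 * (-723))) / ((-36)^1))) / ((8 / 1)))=-265485451 / 16742896171574940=-0.00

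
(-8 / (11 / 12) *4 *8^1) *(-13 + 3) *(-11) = -30720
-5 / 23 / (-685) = 1 / 3151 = 0.00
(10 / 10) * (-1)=-1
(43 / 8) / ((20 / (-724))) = -7783 / 40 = -194.58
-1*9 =-9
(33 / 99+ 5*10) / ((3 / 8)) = 1208 / 9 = 134.22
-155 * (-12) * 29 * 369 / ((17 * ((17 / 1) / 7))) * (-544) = -4458464640 / 17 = -262262625.88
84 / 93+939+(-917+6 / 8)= 23.65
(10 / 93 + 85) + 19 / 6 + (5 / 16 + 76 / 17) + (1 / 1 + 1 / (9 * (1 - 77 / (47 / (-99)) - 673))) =171028884755 / 1818352368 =94.06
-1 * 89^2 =-7921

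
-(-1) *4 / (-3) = -4 / 3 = -1.33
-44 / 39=-1.13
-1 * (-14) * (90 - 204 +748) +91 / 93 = 825559 / 93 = 8876.98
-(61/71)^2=-3721/5041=-0.74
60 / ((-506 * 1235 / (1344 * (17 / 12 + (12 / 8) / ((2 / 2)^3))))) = -23520 / 62491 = -0.38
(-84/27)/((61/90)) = -280/61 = -4.59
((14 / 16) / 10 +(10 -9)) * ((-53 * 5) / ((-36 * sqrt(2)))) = 1537 * sqrt(2) / 384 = 5.66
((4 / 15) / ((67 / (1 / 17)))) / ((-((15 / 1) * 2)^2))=-1 / 3844125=-0.00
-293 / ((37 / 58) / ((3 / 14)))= -25491 / 259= -98.42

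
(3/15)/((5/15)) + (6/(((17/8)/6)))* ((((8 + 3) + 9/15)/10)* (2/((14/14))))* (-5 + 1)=-66561/425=-156.61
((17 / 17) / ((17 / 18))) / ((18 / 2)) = 2 / 17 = 0.12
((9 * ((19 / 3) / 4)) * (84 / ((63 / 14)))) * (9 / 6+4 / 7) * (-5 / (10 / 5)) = -1377.50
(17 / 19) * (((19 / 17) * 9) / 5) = 9 / 5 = 1.80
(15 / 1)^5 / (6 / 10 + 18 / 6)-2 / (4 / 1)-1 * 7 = 210930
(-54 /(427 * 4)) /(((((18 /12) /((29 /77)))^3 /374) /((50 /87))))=-5718800 /53165343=-0.11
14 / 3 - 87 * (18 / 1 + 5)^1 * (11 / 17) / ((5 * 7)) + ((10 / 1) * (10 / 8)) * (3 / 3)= -70781 / 3570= -19.83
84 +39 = 123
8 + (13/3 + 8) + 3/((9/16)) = 77/3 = 25.67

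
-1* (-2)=2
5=5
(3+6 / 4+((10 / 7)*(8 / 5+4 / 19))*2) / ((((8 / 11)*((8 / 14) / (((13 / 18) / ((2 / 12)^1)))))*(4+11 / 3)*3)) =367939 / 83904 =4.39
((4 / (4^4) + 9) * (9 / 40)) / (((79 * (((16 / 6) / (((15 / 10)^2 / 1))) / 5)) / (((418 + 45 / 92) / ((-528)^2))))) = 0.00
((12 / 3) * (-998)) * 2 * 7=-55888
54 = 54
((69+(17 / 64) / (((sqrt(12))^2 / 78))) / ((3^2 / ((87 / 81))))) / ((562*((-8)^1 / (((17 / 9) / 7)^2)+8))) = -75873193 / 514624389120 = -0.00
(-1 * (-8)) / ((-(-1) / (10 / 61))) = 80 / 61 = 1.31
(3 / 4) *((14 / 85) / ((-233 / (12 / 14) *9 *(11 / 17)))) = -1 / 12815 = -0.00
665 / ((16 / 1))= 665 / 16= 41.56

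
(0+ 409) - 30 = 379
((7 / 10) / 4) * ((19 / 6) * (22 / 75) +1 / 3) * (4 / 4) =497 / 2250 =0.22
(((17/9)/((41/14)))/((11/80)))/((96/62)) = 36890/12177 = 3.03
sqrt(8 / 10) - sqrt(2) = -sqrt(2) + 2 * sqrt(5) / 5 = -0.52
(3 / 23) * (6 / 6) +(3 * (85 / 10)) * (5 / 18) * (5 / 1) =9811 / 276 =35.55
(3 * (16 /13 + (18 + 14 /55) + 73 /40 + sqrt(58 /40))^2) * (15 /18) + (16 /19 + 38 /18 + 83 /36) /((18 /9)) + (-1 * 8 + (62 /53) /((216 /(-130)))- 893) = 24379 * sqrt(145) /2288 + 17070988146913 /71166446208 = 368.18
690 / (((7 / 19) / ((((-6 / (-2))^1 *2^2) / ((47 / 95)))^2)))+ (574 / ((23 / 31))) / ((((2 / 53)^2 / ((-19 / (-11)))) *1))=15963583088381 / 7824278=2040262.77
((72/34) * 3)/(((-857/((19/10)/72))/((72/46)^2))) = -18468/38535005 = -0.00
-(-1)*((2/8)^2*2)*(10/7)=0.18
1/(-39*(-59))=1/2301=0.00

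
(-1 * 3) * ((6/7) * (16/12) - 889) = 18645/7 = 2663.57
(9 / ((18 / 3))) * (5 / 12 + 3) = 41 / 8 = 5.12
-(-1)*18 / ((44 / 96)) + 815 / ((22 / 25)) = 21239 / 22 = 965.41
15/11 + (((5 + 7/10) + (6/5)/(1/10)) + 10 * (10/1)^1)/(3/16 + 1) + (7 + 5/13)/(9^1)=4128479/40755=101.30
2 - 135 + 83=-50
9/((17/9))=81/17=4.76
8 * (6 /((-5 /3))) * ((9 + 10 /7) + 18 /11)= -133776 /385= -347.47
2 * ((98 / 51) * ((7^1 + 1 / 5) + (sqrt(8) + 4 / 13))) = 392 * sqrt(2) / 51 + 95648 / 3315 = 39.72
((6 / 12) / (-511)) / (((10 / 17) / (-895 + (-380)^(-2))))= 2197045983 / 1475768000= 1.49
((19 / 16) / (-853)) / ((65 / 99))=-1881 / 887120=-0.00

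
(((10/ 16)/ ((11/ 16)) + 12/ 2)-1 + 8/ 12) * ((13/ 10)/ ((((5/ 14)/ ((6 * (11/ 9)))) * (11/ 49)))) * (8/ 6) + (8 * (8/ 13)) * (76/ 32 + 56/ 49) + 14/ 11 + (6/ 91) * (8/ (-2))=716798534/ 675675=1060.86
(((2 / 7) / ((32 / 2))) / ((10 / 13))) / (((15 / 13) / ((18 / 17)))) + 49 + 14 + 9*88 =20349507 / 23800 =855.02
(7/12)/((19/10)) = 35/114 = 0.31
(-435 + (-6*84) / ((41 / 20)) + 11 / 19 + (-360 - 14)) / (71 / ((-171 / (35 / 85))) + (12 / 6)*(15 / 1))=-125655840 / 3555233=-35.34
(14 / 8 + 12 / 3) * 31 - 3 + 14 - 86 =413 / 4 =103.25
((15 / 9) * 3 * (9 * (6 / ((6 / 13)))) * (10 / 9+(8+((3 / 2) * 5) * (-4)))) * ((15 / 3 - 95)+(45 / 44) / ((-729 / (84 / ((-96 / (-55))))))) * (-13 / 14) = -9271665325 / 9072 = -1022008.96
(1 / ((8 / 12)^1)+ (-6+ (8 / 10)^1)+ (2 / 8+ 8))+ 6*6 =811 / 20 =40.55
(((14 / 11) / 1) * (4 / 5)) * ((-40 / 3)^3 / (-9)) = 716800 / 2673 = 268.16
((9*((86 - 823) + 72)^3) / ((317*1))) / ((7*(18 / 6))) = -126034125 / 317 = -397583.99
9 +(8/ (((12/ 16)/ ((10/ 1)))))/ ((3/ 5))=1681/ 9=186.78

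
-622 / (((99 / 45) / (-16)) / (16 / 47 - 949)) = -2218649120 / 517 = -4291390.95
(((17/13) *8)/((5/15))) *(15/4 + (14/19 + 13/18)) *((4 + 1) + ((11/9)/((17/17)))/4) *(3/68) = 680533/17784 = 38.27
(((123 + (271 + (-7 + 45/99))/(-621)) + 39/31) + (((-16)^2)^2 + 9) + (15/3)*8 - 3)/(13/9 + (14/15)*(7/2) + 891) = 69569663675/948383403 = 73.36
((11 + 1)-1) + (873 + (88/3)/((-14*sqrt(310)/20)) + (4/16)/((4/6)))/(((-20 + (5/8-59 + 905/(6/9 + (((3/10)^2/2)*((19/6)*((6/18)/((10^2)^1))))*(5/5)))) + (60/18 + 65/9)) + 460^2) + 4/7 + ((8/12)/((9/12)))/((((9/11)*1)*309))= 2489423593665313778/214993824287753007-169080384*sqrt(310)/266283453310973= 11.58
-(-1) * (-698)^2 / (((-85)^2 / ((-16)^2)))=124724224 / 7225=17262.87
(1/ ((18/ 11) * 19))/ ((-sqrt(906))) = -11 * sqrt(906)/ 309852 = -0.00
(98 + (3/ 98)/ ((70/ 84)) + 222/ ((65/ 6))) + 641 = 483820/ 637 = 759.53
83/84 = 0.99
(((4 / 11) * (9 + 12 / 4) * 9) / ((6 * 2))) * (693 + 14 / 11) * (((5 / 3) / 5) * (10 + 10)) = 1832880 / 121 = 15147.77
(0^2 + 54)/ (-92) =-27/ 46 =-0.59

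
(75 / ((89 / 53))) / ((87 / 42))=55650 / 2581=21.56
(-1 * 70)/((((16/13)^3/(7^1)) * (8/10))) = -2691325/8192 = -328.53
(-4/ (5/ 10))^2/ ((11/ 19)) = 1216/ 11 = 110.55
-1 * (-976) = 976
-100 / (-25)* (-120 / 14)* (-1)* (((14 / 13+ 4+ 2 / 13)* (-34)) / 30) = -18496 / 91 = -203.25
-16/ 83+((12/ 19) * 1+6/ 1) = 10154/ 1577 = 6.44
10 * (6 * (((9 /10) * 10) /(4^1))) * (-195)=-26325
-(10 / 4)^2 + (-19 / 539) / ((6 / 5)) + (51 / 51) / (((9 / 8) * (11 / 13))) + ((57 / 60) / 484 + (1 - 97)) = -432125521 / 4268880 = -101.23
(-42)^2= 1764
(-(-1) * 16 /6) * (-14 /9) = -112 /27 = -4.15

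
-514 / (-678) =257 / 339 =0.76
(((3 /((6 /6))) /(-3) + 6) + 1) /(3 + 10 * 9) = 2 /31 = 0.06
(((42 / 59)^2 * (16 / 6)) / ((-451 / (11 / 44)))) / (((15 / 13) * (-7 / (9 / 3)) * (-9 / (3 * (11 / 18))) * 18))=-0.00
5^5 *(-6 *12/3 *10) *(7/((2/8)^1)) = -21000000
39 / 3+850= 863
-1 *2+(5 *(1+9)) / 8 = 17 / 4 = 4.25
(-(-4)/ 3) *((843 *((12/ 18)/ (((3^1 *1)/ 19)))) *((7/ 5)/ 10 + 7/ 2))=3886792/ 225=17274.63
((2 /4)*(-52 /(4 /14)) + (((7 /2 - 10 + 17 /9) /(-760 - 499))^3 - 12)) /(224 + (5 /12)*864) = -1198759136245597 /6796847921372352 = -0.18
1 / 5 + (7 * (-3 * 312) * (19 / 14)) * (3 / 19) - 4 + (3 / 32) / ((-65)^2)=-190334557 / 135200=-1407.80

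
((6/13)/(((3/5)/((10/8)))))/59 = 25/1534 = 0.02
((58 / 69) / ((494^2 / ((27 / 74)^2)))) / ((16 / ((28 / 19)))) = 49329 / 1167962152864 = 0.00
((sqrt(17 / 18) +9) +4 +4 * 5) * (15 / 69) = 7.39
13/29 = 0.45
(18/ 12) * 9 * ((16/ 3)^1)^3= 2048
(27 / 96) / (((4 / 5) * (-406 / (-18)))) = 405 / 25984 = 0.02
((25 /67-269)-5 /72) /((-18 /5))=6480955 /86832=74.64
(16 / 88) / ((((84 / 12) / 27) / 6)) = 324 / 77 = 4.21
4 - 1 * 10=-6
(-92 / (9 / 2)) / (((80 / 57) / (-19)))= 8303 / 30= 276.77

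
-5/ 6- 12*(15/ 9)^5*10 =-250135/ 162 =-1544.04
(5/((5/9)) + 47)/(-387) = -56/387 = -0.14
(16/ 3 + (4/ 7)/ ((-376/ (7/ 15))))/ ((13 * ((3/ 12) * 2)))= 7519/ 9165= 0.82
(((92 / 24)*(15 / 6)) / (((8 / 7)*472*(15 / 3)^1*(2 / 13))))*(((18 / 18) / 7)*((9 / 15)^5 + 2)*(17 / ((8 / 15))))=33003919 / 151040000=0.22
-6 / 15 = -2 / 5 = -0.40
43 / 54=0.80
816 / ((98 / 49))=408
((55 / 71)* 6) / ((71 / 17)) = 5610 / 5041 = 1.11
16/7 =2.29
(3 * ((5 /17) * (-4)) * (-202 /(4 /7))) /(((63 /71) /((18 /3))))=143420 /17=8436.47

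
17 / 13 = 1.31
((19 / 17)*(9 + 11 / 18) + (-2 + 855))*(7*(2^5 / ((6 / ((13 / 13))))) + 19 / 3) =34623955 / 918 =37716.73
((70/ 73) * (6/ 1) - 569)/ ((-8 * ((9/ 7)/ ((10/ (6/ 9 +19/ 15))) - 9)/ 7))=-50368325/ 894396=-56.32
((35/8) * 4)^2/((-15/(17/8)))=-4165/96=-43.39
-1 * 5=-5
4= 4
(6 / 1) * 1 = 6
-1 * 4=-4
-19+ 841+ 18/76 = 31245/38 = 822.24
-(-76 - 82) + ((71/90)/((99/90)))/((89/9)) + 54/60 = 1556341/9790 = 158.97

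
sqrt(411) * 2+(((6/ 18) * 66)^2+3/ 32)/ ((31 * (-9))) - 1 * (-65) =2 * sqrt(411)+564829/ 8928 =103.81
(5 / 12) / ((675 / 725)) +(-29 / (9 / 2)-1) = -2267 / 324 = -7.00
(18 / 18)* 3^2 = 9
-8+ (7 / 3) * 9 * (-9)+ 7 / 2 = -387 / 2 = -193.50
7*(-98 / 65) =-686 / 65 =-10.55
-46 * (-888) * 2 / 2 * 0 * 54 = 0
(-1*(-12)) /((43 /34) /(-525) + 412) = 214200 /7354157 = 0.03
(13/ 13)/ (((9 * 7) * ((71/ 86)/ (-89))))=-7654/ 4473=-1.71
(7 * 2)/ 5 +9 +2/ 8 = 241/ 20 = 12.05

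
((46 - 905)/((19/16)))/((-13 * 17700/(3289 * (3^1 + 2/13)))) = 35641628/1092975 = 32.61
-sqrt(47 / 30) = -sqrt(1410) / 30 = -1.25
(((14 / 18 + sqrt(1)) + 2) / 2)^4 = 83521 / 6561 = 12.73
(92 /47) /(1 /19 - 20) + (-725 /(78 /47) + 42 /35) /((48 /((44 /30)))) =-33537506501 /2500945200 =-13.41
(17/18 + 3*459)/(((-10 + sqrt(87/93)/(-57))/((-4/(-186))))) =-2.96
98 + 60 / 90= 296 / 3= 98.67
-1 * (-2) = 2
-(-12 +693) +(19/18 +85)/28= -341675/504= -677.93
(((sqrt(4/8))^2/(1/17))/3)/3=17/18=0.94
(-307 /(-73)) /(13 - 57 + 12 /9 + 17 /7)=-0.10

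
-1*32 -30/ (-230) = -733/ 23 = -31.87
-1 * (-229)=229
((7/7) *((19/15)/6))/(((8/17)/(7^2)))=15827/720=21.98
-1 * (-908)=908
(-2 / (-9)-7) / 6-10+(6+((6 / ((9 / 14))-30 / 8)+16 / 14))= 1.60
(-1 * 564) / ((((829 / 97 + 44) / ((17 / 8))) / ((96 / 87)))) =-1240048 / 49271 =-25.17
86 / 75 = 1.15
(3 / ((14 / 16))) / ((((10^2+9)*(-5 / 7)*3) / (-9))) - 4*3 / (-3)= 4.13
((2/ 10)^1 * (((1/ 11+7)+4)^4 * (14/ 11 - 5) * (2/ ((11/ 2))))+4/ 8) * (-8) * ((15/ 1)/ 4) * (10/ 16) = 1089811736445/ 14172488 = 76896.29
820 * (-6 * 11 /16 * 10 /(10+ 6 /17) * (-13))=679575 /16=42473.44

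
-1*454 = -454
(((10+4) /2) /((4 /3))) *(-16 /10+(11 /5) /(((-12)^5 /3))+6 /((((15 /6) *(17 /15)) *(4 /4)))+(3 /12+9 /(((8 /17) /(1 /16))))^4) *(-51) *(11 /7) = -99235443971191 /48318382080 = -2053.78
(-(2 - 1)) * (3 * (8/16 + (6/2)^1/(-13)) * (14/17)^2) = -2058/3757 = -0.55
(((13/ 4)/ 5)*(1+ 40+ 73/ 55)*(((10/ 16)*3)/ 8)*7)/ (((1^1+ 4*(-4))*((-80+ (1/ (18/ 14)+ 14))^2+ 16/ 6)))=-306423/ 433444000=-0.00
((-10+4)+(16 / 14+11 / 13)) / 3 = -365 / 273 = -1.34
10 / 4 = 5 / 2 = 2.50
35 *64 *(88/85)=39424/17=2319.06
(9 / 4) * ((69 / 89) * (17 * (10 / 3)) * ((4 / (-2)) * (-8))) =140760 / 89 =1581.57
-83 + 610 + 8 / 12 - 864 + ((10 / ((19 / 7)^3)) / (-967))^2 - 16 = -46499634674763613 / 131976257455227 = -352.33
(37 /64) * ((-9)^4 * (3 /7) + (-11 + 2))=181485 /112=1620.40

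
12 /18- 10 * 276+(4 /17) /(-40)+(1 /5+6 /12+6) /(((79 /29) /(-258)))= -136739771 /40290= -3393.89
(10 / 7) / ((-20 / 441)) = -63 / 2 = -31.50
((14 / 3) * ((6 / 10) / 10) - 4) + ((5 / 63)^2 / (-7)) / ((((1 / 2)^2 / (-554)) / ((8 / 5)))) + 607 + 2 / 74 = 15586545197 / 25699275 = 606.50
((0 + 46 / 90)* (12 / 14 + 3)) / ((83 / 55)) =759 / 581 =1.31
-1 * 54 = -54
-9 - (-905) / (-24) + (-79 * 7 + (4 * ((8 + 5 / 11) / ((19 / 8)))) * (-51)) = -6650761 / 5016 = -1325.91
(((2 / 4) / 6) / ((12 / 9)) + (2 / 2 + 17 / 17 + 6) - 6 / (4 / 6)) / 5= -3 / 16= -0.19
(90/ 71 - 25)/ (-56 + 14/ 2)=1685/ 3479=0.48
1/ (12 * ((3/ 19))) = 19/ 36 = 0.53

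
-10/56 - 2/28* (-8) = 11/28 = 0.39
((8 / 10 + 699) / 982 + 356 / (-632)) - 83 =-16068472 / 193945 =-82.85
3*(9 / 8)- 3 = 3 / 8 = 0.38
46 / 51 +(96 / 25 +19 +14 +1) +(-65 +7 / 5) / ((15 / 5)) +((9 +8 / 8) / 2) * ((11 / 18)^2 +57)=41917153 / 137700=304.41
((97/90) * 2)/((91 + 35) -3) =97/5535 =0.02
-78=-78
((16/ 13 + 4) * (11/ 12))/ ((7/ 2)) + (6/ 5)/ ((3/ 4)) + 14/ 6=2413/ 455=5.30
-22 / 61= -0.36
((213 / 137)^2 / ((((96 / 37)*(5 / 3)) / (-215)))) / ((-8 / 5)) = 75.11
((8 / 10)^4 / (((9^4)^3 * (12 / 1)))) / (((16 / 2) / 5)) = 0.00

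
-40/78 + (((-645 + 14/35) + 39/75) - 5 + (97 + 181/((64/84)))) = -4914473/15600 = -315.03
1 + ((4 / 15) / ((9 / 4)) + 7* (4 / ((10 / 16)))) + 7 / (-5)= 1202 / 27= 44.52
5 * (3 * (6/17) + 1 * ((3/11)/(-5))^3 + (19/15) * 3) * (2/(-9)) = -27484232/5091075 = -5.40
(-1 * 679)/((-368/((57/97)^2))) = 22743/35696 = 0.64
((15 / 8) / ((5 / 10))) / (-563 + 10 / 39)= -585 / 87788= -0.01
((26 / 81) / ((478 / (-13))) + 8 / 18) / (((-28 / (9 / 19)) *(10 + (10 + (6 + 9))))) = -241 / 1144332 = -0.00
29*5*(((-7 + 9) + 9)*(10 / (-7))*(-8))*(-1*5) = -638000 / 7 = -91142.86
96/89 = 1.08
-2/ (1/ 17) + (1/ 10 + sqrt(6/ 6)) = -32.90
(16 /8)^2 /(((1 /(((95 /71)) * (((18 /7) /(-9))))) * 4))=-190 /497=-0.38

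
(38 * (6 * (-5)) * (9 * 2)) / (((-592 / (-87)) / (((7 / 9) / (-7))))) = 24795 / 74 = 335.07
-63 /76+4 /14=-289 /532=-0.54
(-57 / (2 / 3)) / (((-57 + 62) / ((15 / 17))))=-513 / 34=-15.09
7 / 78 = 0.09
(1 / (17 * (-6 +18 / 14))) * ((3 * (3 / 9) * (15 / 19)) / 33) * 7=-245 / 117249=-0.00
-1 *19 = -19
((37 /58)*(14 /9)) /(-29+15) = -37 /522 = -0.07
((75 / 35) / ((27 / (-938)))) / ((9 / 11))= -7370 / 81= -90.99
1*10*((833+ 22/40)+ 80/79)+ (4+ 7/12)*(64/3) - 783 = 10893095/1422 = 7660.40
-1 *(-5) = 5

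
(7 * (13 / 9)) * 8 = 728 / 9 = 80.89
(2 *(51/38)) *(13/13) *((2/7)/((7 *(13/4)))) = 408/12103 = 0.03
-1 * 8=-8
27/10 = 2.70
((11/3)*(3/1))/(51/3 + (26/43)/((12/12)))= 473/757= 0.62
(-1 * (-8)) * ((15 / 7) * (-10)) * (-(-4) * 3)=-14400 / 7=-2057.14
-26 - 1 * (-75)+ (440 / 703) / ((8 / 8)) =34887 / 703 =49.63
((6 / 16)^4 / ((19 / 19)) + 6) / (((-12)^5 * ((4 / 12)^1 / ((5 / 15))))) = -8219 / 339738624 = -0.00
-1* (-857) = 857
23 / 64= 0.36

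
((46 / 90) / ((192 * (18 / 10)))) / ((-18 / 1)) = -23 / 279936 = -0.00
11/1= 11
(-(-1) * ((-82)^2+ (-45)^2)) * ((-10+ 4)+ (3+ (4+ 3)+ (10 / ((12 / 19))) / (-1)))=-103529.83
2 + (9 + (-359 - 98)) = -446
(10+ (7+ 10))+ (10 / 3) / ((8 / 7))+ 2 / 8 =181 / 6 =30.17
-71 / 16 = -4.44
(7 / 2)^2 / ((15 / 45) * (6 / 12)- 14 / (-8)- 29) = -147 / 325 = -0.45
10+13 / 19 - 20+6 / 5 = -771 / 95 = -8.12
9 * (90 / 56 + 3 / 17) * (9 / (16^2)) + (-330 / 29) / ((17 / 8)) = -16929219 / 3533824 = -4.79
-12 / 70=-6 / 35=-0.17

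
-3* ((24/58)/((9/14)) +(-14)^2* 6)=-102368/29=-3529.93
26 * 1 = 26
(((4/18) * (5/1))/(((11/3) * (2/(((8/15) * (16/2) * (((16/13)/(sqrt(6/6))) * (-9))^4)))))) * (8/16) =1528823808/314171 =4866.22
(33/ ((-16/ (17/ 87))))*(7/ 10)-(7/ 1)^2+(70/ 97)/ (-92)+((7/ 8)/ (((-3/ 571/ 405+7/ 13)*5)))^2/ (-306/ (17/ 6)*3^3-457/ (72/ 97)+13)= -8181739720025344286303/ 165991925877445965712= -49.29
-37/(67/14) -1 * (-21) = 889/67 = 13.27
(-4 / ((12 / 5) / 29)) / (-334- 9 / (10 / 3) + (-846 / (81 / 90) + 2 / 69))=0.04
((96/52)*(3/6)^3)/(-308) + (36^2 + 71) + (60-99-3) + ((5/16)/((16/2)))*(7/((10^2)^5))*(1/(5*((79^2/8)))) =1324414343080000007007/999558560000000000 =1325.00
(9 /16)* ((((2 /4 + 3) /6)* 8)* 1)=21 /8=2.62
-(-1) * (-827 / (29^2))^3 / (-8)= 565609283 / 4758586568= 0.12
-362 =-362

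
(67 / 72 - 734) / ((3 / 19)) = -1002839 / 216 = -4642.77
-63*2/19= -126/19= -6.63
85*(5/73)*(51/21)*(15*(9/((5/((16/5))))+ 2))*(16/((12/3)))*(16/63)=17941120/10731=1671.90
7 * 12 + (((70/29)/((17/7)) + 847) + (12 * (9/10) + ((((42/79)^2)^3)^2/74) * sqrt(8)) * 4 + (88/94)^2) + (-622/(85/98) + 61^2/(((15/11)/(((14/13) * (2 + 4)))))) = 120517877946558726144 * sqrt(2)/2186385908171943675113317 + 1266440212129/70787405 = 17890.76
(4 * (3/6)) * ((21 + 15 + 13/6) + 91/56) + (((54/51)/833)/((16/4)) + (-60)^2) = 625279009/169932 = 3679.58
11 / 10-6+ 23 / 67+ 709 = 471977 / 670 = 704.44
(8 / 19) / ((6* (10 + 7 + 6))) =4 / 1311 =0.00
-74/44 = -37/22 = -1.68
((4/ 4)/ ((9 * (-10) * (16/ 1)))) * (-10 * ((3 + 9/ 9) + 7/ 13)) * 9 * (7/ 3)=413/ 624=0.66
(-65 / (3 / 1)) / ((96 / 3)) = -65 / 96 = -0.68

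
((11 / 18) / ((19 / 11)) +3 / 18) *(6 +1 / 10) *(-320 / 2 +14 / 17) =-2448479 / 4845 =-505.36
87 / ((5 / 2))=174 / 5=34.80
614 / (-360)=-307 / 180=-1.71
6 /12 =1 /2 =0.50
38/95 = 2/5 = 0.40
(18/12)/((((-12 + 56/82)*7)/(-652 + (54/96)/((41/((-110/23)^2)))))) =169613061/13745536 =12.34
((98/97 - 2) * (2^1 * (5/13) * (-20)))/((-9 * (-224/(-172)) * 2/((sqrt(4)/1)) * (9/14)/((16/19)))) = -1100800/646893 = -1.70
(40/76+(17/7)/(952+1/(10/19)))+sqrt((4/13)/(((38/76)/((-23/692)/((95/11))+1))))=670960/1268687+sqrt(27983249970)/213655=1.31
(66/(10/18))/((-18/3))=-99/5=-19.80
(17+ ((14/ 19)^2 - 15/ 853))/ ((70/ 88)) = 237451896/ 10777655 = 22.03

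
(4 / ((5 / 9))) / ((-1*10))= -0.72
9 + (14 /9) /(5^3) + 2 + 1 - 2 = 11264 /1125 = 10.01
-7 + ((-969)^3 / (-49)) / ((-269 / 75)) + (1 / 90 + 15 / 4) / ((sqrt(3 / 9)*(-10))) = -68239082942 / 13181 - 677*sqrt(3) / 1800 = -5177080.00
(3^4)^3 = 531441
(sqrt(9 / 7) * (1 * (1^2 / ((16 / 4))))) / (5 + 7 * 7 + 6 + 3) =sqrt(7) / 588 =0.00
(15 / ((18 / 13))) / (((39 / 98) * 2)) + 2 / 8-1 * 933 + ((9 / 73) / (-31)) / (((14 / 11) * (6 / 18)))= -524168195 / 570276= -919.15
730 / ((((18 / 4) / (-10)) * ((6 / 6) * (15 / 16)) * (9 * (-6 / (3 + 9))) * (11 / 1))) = 93440 / 2673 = 34.96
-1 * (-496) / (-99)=-496 / 99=-5.01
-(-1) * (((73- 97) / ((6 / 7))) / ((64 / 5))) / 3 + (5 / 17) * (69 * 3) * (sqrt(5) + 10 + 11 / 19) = 1035 * sqrt(5) / 17 + 9974375 / 15504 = 779.48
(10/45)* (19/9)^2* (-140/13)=-101080/9477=-10.67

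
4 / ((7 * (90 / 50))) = 20 / 63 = 0.32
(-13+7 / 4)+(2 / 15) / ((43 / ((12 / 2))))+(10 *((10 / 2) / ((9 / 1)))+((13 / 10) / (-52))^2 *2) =-5.67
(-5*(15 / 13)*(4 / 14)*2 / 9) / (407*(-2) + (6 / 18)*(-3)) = 0.00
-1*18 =-18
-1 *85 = -85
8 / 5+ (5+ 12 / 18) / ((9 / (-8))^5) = -1368104 / 885735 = -1.54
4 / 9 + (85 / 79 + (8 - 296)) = -203687 / 711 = -286.48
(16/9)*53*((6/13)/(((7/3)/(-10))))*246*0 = 0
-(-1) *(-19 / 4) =-19 / 4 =-4.75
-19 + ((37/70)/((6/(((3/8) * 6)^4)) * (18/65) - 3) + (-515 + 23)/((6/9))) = -13282453/17542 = -757.18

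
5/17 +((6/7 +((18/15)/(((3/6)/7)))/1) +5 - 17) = 3541/595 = 5.95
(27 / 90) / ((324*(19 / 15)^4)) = 375 / 1042568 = 0.00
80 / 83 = 0.96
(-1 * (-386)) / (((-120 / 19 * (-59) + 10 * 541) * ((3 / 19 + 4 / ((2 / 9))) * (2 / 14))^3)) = 8627119879 / 2255830239375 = 0.00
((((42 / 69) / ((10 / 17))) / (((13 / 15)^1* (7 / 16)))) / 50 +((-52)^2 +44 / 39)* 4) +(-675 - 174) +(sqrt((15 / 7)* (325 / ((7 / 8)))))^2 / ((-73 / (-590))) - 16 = 1314577373623 / 80214225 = 16388.33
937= 937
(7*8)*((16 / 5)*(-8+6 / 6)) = -6272 / 5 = -1254.40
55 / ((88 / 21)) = 105 / 8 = 13.12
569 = 569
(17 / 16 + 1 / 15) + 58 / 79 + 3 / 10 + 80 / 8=230617 / 18960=12.16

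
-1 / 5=-0.20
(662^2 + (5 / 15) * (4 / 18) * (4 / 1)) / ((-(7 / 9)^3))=-319480092 / 343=-931428.84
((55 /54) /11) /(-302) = -5 /16308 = -0.00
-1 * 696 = -696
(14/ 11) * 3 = 42/ 11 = 3.82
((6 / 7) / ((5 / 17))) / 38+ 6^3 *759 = 109022811 / 665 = 163944.08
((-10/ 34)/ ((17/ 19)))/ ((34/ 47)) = -4465/ 9826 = -0.45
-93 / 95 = -0.98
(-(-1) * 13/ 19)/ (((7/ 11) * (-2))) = -143/ 266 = -0.54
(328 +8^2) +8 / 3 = 1184 / 3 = 394.67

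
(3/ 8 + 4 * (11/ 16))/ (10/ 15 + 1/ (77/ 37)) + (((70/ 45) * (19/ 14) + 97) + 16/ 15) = 1963367/ 19080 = 102.90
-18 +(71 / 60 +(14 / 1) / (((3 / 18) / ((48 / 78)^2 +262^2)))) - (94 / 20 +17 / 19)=1110897866219 / 192660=5766105.40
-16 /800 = -1 /50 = -0.02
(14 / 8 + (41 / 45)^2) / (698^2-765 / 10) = 20899 / 3945732750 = 0.00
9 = 9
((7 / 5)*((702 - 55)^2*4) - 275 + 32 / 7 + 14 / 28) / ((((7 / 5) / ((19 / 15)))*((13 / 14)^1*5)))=3117440827 / 6825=456767.89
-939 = -939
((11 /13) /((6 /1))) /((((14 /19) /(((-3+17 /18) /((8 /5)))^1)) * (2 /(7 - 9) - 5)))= 0.04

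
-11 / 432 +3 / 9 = 133 / 432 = 0.31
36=36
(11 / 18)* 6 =11 / 3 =3.67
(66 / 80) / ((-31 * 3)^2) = 0.00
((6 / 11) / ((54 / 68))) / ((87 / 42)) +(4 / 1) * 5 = 58372 / 2871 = 20.33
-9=-9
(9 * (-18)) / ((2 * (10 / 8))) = -324 / 5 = -64.80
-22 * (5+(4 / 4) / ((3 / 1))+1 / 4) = -737 / 6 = -122.83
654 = 654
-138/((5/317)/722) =-31584612/5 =-6316922.40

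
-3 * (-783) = 2349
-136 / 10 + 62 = 242 / 5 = 48.40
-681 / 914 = -0.75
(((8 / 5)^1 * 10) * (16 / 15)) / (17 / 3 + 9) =64 / 55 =1.16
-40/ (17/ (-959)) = 38360/ 17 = 2256.47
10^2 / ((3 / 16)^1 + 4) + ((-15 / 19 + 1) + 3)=34487 / 1273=27.09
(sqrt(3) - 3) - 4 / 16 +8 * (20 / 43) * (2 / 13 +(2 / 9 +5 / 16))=-13843 / 20124 +sqrt(3)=1.04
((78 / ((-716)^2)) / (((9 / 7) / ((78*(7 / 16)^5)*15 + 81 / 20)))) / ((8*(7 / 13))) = 3367454961 / 5375587778560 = 0.00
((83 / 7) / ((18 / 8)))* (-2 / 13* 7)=-664 / 117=-5.68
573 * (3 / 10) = 1719 / 10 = 171.90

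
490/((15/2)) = 196/3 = 65.33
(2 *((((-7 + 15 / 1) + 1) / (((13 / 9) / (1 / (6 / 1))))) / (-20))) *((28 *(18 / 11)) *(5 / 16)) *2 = -1701 / 572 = -2.97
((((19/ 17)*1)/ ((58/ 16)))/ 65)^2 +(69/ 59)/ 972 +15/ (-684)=-1930494104746/ 93241914752025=-0.02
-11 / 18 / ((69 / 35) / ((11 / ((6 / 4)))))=-4235 / 1863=-2.27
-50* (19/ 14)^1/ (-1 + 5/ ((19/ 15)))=-9025/ 392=-23.02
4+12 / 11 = 56 / 11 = 5.09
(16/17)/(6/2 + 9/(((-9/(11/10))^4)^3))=502096953744000000000000/1600434040112353282404257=0.31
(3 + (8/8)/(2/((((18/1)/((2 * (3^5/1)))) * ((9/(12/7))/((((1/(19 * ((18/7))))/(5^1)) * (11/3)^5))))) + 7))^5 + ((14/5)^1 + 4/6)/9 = 11704901916317151235465883703016268/45863520571914121833748329914865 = 255.21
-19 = -19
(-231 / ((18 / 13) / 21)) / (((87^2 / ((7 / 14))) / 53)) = -371371 / 30276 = -12.27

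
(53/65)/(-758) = -53/49270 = -0.00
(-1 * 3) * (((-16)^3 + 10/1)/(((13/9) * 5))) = 110322/65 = 1697.26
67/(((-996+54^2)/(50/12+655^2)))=14971.33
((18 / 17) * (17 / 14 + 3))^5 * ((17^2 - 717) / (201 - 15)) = -3011376965124438 / 739769634569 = -4070.70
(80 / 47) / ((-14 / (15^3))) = -135000 / 329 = -410.33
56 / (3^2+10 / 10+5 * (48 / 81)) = 108 / 25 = 4.32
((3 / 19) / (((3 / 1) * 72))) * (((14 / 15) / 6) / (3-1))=7 / 123120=0.00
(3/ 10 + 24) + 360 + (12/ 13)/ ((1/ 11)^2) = 64479/ 130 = 495.99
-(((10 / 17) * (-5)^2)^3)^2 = -244140625000000 / 24137569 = -10114549.03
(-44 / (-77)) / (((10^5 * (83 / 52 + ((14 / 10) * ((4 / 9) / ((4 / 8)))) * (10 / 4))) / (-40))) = -468 / 9638125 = -0.00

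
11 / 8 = 1.38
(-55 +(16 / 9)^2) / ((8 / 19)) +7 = -75245 / 648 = -116.12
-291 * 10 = -2910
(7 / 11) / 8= 7 / 88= 0.08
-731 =-731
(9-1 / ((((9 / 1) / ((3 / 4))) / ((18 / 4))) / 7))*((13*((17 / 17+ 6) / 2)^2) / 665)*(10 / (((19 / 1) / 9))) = 41769 / 5776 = 7.23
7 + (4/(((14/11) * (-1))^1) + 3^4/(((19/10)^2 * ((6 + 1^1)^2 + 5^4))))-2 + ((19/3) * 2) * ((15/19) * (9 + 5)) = 141.89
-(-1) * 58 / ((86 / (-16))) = -464 / 43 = -10.79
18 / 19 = 0.95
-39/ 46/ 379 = -39/ 17434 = -0.00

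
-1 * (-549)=549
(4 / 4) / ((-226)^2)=1 / 51076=0.00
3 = 3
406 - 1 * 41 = 365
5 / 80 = 1 / 16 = 0.06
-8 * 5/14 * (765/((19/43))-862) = -2483.76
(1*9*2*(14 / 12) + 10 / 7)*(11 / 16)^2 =18997 / 1792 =10.60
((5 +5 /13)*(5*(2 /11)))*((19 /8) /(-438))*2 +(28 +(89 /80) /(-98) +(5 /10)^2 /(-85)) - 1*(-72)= 83422347823 /834785952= 99.93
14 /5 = 2.80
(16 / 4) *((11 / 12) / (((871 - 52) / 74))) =814 / 2457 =0.33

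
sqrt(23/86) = sqrt(1978)/86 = 0.52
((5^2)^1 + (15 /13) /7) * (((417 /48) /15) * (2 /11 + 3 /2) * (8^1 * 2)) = 1177747 /3003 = 392.19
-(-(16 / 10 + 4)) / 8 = 7 / 10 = 0.70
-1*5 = -5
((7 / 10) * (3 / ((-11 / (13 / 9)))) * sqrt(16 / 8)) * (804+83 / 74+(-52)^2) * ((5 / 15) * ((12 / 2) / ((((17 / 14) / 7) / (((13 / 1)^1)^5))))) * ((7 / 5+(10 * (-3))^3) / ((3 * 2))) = 26360568768197.81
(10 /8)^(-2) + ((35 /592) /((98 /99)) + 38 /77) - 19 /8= -2693487 /2279200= -1.18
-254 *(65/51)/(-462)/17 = 8255/200277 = 0.04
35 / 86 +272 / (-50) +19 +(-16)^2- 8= 261.97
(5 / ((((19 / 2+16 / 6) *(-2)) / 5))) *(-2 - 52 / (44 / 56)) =56250 / 803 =70.05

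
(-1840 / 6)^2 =846400 / 9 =94044.44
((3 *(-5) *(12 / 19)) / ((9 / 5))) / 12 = -25 / 57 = -0.44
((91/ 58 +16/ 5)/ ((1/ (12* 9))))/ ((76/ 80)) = 298728/ 551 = 542.16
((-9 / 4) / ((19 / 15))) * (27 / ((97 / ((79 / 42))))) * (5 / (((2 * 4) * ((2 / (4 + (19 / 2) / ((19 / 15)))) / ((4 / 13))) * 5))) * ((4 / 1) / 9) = -245295 / 2683408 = -0.09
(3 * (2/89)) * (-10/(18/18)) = -60/89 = -0.67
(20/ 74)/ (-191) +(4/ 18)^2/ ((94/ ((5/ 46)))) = -840275/ 618793587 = -0.00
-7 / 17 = -0.41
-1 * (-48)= 48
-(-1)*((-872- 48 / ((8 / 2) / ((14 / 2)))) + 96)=-860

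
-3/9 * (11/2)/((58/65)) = -2.05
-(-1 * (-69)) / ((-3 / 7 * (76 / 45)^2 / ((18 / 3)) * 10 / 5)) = 978075 / 5776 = 169.33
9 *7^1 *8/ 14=36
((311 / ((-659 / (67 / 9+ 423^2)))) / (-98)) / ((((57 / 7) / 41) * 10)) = 433.87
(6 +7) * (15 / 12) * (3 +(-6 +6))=195 / 4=48.75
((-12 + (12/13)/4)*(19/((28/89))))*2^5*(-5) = 113724.40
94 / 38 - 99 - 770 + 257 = -11581 / 19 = -609.53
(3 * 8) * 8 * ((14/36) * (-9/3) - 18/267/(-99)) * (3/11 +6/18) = -1461120/10769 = -135.68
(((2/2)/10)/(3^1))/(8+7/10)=1/261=0.00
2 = 2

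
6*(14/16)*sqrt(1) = 21/4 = 5.25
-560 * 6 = -3360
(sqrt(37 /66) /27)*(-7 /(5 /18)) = -0.70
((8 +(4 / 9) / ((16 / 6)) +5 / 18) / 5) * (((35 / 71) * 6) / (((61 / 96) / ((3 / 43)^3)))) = 919296 / 344344817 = 0.00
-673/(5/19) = -12787/5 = -2557.40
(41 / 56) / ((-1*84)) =-41 / 4704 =-0.01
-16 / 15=-1.07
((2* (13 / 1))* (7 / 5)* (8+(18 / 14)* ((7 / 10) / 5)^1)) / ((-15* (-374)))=37219 / 701250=0.05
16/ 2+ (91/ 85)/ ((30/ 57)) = 8529/ 850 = 10.03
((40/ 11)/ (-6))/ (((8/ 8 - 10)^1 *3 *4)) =5/ 891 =0.01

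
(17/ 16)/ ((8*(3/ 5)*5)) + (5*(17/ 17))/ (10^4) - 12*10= -5757851/ 48000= -119.96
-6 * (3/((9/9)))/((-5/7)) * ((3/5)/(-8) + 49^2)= 6050331/100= 60503.31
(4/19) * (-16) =-64/19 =-3.37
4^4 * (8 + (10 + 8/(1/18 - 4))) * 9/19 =2612736/1349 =1936.79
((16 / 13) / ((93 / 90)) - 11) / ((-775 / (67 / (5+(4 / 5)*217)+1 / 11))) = 18096834 / 3067968475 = 0.01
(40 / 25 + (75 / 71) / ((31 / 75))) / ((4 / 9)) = 411597 / 44020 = 9.35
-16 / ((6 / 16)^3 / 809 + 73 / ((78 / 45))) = -86155264 / 226779231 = -0.38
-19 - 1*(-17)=-2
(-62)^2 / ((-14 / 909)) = -1747098 / 7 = -249585.43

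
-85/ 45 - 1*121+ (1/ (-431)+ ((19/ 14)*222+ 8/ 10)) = 24328342/ 135765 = 179.19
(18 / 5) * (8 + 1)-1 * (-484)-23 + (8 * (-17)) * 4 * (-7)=21507 / 5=4301.40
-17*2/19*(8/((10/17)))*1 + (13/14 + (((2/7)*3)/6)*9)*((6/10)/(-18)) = -194797/7980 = -24.41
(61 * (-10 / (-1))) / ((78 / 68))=20740 / 39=531.79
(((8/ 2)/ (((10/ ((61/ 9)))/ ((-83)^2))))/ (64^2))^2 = 176592412441/ 8493465600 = 20.79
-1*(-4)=4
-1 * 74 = -74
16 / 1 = 16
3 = 3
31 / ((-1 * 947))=-31 / 947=-0.03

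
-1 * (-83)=83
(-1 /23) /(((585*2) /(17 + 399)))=-16 /1035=-0.02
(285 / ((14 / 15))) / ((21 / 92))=65550 / 49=1337.76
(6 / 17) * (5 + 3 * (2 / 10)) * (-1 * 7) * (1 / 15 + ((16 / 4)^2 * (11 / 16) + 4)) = -88592 / 425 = -208.45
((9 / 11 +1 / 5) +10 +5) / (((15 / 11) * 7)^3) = 106601 / 5788125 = 0.02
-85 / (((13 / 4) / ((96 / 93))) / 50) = -544000 / 403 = -1349.88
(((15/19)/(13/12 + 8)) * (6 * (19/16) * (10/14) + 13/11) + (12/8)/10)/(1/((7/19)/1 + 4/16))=104187297/242389840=0.43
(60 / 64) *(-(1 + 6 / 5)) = -33 / 16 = -2.06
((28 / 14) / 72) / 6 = 0.00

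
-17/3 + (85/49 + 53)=7213/147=49.07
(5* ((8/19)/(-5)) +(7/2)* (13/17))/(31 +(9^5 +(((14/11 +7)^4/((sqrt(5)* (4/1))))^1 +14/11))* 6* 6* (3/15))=535470341378217025/100939304045339417880104-2123472698462115* sqrt(5)/100939304045339417880104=0.00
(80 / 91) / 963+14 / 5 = 1227262 / 438165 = 2.80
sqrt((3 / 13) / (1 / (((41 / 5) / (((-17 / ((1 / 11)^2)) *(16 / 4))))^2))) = 41 *sqrt(39) / 534820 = 0.00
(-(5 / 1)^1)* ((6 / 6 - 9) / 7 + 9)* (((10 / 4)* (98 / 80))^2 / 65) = -18865 / 3328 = -5.67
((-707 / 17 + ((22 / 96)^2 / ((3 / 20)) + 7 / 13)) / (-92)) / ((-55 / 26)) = -0.21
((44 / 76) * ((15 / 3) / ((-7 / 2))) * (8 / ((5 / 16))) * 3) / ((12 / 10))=-7040 / 133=-52.93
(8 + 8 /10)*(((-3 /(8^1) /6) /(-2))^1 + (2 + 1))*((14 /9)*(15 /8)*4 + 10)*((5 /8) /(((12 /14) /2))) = 485485 /576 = 842.86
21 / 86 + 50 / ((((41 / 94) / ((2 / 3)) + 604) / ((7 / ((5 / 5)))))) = 321839 / 391042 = 0.82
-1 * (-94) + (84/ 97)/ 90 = 136784/ 1455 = 94.01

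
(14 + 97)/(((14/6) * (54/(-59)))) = -2183/42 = -51.98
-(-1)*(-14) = -14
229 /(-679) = -229 /679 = -0.34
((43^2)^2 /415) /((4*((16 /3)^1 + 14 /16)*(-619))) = -20512806 /38275865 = -0.54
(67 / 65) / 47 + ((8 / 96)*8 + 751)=6889226 / 9165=751.69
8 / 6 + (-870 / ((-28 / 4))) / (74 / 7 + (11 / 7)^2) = 2314 / 213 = 10.86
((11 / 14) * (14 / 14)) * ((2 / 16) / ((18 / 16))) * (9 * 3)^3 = 24057 / 14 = 1718.36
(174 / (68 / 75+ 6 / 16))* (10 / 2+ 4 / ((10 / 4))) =689040 / 769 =896.02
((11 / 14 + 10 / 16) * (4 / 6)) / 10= 79 / 840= 0.09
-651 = -651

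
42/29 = 1.45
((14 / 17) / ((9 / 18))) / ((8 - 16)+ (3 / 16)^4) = -0.21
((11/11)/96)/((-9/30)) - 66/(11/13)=-11237/144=-78.03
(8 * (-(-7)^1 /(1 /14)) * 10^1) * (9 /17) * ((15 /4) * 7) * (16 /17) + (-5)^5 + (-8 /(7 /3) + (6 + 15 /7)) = 201134062 /2023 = 99423.66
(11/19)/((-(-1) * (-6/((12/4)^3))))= -99/38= -2.61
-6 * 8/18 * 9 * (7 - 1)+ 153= 9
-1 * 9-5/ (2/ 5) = -43/ 2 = -21.50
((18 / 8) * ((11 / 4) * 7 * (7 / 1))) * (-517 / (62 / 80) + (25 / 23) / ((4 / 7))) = -9203001885 / 45632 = -201678.69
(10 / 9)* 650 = 6500 / 9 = 722.22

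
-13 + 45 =32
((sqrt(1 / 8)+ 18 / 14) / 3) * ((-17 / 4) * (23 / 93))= -391 / 868 - 391 * sqrt(2) / 4464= -0.57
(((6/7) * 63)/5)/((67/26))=1404/335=4.19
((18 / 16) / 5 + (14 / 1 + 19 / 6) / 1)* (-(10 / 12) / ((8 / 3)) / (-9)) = 2087 / 3456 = 0.60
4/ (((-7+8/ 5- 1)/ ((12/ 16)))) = -15/ 32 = -0.47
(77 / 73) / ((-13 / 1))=-77 / 949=-0.08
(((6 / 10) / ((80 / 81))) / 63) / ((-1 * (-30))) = 9 / 28000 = 0.00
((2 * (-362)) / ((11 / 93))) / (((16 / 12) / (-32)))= 1615968 / 11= 146906.18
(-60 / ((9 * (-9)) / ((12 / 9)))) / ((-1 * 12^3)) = -5 / 8748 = -0.00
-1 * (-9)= 9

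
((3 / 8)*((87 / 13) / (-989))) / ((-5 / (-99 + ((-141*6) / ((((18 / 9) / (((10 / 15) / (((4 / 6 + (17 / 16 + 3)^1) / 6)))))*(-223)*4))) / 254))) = -166112844741 / 3306237720760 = -0.05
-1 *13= -13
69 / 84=23 / 28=0.82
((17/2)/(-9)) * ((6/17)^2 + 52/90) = -4567/6885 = -0.66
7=7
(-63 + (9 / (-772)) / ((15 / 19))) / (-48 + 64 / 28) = 1702659 / 1235200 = 1.38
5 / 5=1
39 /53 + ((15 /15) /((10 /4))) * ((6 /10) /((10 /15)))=1452 /1325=1.10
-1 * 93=-93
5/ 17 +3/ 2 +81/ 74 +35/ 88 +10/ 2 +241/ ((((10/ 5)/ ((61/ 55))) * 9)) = 5238901/ 226440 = 23.14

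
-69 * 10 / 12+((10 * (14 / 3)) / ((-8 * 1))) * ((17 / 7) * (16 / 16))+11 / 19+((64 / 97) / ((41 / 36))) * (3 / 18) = -70.99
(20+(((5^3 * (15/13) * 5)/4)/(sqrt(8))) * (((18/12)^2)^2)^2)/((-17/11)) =-676603125 * sqrt(2)/905216 - 220/17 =-1069.99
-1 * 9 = -9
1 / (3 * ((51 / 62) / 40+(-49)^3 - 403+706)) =-0.00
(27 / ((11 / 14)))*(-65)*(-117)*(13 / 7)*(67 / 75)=23846238 / 55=433567.96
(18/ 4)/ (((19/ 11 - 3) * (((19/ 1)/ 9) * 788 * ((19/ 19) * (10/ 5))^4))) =-891/ 6707456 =-0.00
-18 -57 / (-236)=-4191 / 236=-17.76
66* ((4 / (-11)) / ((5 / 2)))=-48 / 5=-9.60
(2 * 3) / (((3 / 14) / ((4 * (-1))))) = -112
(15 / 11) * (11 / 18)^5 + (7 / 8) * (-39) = -21420631 / 629856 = -34.01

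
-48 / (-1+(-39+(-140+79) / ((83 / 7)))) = 1328 / 1249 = 1.06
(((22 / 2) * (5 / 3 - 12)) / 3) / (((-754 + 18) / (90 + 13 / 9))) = 280643 / 59616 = 4.71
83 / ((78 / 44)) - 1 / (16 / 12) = 7187 / 156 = 46.07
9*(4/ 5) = 7.20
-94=-94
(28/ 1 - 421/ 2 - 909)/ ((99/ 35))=-76405/ 198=-385.88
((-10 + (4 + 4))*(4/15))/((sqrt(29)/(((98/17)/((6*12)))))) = -98*sqrt(29)/66555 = -0.01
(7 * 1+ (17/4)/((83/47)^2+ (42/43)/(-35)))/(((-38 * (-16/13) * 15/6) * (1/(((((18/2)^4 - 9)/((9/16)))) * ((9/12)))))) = 174520524087/278897390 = 625.75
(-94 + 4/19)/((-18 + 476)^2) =-891/1992758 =-0.00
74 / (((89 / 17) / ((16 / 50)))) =10064 / 2225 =4.52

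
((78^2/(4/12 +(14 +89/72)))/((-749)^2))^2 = 191886050304/395492722113458641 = 0.00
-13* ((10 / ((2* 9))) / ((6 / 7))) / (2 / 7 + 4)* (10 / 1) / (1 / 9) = -3185 / 18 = -176.94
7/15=0.47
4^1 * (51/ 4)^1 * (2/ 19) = 102/ 19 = 5.37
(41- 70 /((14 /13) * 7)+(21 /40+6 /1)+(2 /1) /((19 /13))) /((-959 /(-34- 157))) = 40246183 /5101880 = 7.89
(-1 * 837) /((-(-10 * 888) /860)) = -11997 /148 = -81.06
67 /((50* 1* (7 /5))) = 67 /70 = 0.96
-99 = -99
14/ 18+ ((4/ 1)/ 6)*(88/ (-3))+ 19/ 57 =-18.44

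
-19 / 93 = -0.20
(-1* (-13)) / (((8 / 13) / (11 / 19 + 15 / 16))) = 77909 / 2432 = 32.03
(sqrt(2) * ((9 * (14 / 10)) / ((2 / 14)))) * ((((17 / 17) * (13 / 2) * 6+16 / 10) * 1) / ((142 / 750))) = 1342845 * sqrt(2) / 71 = 26747.46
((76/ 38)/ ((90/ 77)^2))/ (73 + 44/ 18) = 847/ 43650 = 0.02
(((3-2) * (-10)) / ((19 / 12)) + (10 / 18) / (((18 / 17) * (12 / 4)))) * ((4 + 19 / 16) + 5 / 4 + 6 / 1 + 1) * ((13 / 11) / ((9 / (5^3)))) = -1801028125 / 1329696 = -1354.47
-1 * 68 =-68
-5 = -5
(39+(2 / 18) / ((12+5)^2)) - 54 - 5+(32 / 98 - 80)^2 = 39517505197 / 6245001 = 6327.86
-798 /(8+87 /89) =-71022 /799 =-88.89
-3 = -3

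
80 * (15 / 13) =1200 / 13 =92.31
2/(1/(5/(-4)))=-5/2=-2.50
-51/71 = -0.72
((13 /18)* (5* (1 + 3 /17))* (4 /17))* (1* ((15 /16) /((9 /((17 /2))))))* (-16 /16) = -1625 /1836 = -0.89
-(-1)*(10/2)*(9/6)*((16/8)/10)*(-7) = -21/2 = -10.50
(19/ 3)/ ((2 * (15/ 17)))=323/ 90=3.59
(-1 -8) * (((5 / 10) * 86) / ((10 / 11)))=-425.70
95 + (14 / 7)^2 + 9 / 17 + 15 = 1947 / 17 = 114.53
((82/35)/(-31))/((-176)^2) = -41/16804480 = -0.00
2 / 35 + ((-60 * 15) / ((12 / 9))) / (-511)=503 / 365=1.38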